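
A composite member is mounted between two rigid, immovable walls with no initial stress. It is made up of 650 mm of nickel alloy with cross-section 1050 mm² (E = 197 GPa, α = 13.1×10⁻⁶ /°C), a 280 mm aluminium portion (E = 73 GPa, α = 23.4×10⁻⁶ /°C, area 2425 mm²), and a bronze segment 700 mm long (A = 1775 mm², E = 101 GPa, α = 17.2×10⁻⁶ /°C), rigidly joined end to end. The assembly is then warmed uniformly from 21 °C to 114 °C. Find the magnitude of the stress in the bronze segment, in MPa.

σ ≈ 165 MPa (compressive)

Free thermal expansion of the whole bar: Σ αᵢΔT Lᵢ = 13.1×10⁻⁶×93×650 + 23.4×10⁻⁶×93×280 + 17.2×10⁻⁶×93×700 = 2.521 mm.
The walls prevent any net length change, so an axial force P (same in every segment) develops. Compatibility: P · Σ Lᵢ/(AᵢEᵢ) = δ_free.
Σ Lᵢ/(AᵢEᵢ) = 650/(1050×197×10³) + 280/(2425×73×10³) + 700/(1775×101×10³) = 8.629×10⁻⁶ mm/N.
So P = 2.521 / 8.629×10⁻⁶ = 292.2 kN, compressive.
σ_{bronze} = P / A = 292200 / 1775 = 164.6 MPa.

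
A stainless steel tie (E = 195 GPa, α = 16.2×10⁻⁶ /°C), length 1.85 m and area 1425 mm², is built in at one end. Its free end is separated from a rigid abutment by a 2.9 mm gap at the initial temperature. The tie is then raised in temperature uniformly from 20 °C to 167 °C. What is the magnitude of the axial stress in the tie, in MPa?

Unrestrained expansion: δ_free = αΔT L = 16.2×10⁻⁶ × 147 × 1850 = 4.406 mm.
This exceeds the 2.9 mm gap, so the wall pushes back. The portion of expansion that must be recovered elastically is δ_free − gap = 4.406 − 2.9 = 1.506 mm.
So σ = E(δ_free − g)/L = 195×10³ × 1.506/1850 = 158.7 MPa.

σ ≈ 159 MPa (compressive)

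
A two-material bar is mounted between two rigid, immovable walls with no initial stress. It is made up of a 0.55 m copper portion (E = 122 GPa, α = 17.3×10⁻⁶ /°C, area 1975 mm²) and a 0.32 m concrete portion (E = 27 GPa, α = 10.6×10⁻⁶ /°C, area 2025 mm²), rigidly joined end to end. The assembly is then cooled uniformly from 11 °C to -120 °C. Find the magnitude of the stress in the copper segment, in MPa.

If the supports were absent, the total length change would be Σ αᵢΔT Lᵢ = 17.3×10⁻⁶×131×550 + 10.6×10⁻⁶×131×320 = 1.691 mm.
The rigid supports impose zero overall length change; the single axial force P common to all segments must satisfy P Σ Lᵢ/(AᵢEᵢ) = δ_free.
The series flexibility is Σ Lᵢ/(AᵢEᵢ) = 550/(1975×122×10³) + 320/(2025×27×10³) = 8.135×10⁻⁶ mm/N.
P = 1.691 / 8.135×10⁻⁶ = 207800 N = 207.8 kN, tensile.
σ_{copper} = P / A = 207800 / 1975 = 105.2 MPa.

σ ≈ 105 MPa (tensile)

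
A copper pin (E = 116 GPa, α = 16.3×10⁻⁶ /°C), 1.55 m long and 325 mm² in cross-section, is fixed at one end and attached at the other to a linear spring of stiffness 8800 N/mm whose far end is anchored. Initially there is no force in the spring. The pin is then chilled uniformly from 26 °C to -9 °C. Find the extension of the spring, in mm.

If the spring were absent the pin would shorten by αΔT L = 16.3×10⁻⁶ × 35 × 1550 = 0.8843 mm.
With a force P in the spring, the elastic change of the pin is PL/(AE) and that of the spring is P/k; compatibility requires their sum to equal δ_free.
P [ L/(AE) + 1/k ] = δ_free → P [ 1550/(325×116×10³) + 1/(8800) ] = 0.8843.
P = 0.8843 / 0.0001548 = 5714 N.
Spring extension = P/k = 5714/(8800) = 0.6493 mm.

δ ≈ 0.649 mm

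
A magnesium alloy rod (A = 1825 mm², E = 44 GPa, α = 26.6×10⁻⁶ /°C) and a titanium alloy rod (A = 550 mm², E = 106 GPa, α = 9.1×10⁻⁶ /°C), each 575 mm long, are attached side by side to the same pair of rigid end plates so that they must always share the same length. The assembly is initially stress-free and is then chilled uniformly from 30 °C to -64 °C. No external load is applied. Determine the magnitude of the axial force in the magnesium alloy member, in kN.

The magnesium alloy has the larger α, so on cooling it would change length more than the titanium alloy if both were free. The rigid plates force a common final length, so the magnesium alloy is put into tension and the titanium alloy into compression, with equal and opposite forces P (no external load).
Setting the final lengths equal and cancelling L: (α₁ − α₂)ΔT = P/(A₁E₁) + P/(A₂E₂).
|α₁ − α₂|·ΔT = 17.5×10⁻⁶ × 94 = 0.001645.
1/(A₁E₁) + 1/(A₂E₂) = 1/(1825×44×10³) + 1/(550×106×10³) = 2.961×10⁻⁸ N⁻¹.
So P = 0.001645 / 2.961×10⁻⁸ = 55.56 kN.

P ≈ 55.6 kN (tensile in the magnesium alloy)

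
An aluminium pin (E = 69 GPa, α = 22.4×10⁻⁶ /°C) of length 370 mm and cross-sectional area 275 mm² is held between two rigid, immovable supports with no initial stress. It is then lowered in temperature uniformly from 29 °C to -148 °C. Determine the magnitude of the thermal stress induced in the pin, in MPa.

The supports are rigid, so the total axial strain is zero. The restrained thermal strain is ε = αΔT = 22.4×10⁻⁶ × 177 = 3964.8×10⁻⁶.
Hence σ = E·αΔT = 69×10³ × 3964.8×10⁻⁶ = 273.6 MPa, tensile.

σ ≈ 274 MPa (tensile)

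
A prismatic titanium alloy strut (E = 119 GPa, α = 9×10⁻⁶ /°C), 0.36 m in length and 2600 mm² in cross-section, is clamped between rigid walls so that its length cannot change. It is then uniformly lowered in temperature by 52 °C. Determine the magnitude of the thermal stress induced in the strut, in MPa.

Because both ends are immovable the net strain is zero, and the suppressed thermal strain is αΔT = 9×10⁻⁶ × 52 = 468×10⁻⁶.
The stress required to suppress this strain is σ = Eε = 119×10³ × 468×10⁻⁶ = 55.69 MPa, tensile since the strut is trying to contract.

σ ≈ 55.7 MPa (tensile)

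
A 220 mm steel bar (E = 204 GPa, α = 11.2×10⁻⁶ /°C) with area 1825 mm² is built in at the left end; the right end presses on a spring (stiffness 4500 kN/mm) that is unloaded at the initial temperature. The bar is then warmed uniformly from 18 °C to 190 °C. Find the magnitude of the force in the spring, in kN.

The unrestrained thermal change is αΔT L = 11.2×10⁻⁶ × 172 × 220 = 0.4238 mm.
With a force P in the spring, the elastic change of the bar is PL/(AE) and that of the spring is P/k; compatibility requires their sum to equal δ_free.
P [ L/(AE) + 1/k ] = δ_free → P [ 220/(1825×204×10³) + 1/(4500×10³) ] = 0.4238.
P = 0.4238 / 8.131×10⁻⁷ = 521200 N.

P ≈ 521 kN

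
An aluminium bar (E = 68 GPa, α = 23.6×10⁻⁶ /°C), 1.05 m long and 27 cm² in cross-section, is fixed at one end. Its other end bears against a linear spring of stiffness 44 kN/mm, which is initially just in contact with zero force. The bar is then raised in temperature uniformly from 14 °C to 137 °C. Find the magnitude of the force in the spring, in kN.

P ≈ 107 kN

Free thermal expansion: δ_free = αΔT L = 23.6×10⁻⁶ × 123 × 1050 = 3.048 mm.
With a force P in the spring, the elastic change of the bar is PL/(AE) and that of the spring is P/k; compatibility requires their sum to equal δ_free.
So P = δ_free / [L/(AE) + 1/k] = 3.048 / [ 1050/(2700×68×10³) + 1/(44×10³) ].
P = 3.048 / 2.845×10⁻⁵ = 107100 N.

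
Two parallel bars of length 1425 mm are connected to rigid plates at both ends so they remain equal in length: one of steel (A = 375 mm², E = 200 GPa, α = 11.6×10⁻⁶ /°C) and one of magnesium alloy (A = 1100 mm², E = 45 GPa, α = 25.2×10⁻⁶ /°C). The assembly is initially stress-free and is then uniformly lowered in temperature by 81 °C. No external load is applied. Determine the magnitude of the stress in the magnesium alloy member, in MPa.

Equilibrium of a rigid end plate with no external load gives equal and opposite internal forces ±P in the two members. Since α_{magnesium alloy} > α_{steel}, cooling drives the magnesium alloy into tension and the steel into compression.
Setting the final lengths equal and cancelling L: (α₁ − α₂)ΔT = P/(A₁E₁) + P/(A₂E₂).
|α₁ − α₂|·ΔT = 13.6×10⁻⁶ × 81 = 0.001102.
1/(A₁E₁) + 1/(A₂E₂) = 1/(375×200×10³) + 1/(1100×45×10³) = 3.354×10⁻⁸ N⁻¹.
So P = 0.001102 / 3.354×10⁻⁸ = 32.85 kN.
σ_{magnesium alloy} = P/A₂ = 32850/1100 = 29.86 MPa, tensile.

σ ≈ 29.9 MPa (tensile)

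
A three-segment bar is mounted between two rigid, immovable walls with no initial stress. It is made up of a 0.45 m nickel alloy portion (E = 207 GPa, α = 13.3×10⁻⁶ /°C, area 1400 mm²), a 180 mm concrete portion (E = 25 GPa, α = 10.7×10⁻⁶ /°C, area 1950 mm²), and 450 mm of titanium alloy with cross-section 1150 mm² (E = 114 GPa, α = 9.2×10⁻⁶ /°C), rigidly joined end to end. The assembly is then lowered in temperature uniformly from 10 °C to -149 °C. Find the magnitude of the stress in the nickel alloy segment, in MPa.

σ ≈ 158 MPa (tensile)

If the supports were absent, the total length change would be Σ αᵢΔT Lᵢ = 13.3×10⁻⁶×159×450 + 10.7×10⁻⁶×159×180 + 9.2×10⁻⁶×159×450 = 1.916 mm.
Since the ends are fixed, an axial force P builds up, equal in every segment, with P · Σ Lᵢ/(AᵢEᵢ) = δ_free.
Σ Lᵢ/(AᵢEᵢ) = 450/(1400×207×10³) + 180/(1950×25×10³) + 450/(1150×114×10³) = 8.678×10⁻⁶ mm/N.
Hence P = δ_free / Σ(L/AE) = 1.916/8.678×10⁻⁶ = 220.8 kN (tensile).
σ_{nickel alloy} = P / A = 220800 / 1400 = 157.7 MPa.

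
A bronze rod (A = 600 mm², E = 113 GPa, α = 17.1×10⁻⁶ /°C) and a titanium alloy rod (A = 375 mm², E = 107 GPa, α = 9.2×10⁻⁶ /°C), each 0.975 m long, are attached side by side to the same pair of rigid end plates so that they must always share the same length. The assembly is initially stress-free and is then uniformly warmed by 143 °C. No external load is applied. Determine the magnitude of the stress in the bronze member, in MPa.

Both members must finish at the same length. With the larger α, the bronze tends to over-expand; the plates restrain it, putting the bronze in compression and the titanium alloy in tension. With no external load the two internal forces are equal and opposite, magnitude P.
Compatibility of the two members (thermal + elastic change equal): (α₁ − α₂)ΔT = P·[1/(A₁E₁) + 1/(A₂E₂)].
|α₁ − α₂|·ΔT = 7.9×10⁻⁶ × 143 = 0.00113.
1/(A₁E₁) + 1/(A₂E₂) = 1/(600×113×10³) + 1/(375×107×10³) = 3.967×10⁻⁸ N⁻¹.
So P = 0.00113 / 3.967×10⁻⁸ = 28.48 kN.
σ_{bronze} = P/A₁ = 28480/600 = 47.46 MPa, compressive.

σ ≈ 47.5 MPa (compressive)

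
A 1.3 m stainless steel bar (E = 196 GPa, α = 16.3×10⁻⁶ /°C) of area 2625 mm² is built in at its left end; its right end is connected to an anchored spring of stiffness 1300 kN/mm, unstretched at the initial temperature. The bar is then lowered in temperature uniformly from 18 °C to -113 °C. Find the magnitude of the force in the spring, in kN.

If the spring were absent the bar would shorten by αΔT L = 16.3×10⁻⁶ × 131 × 1300 = 2.776 mm.
Let P be the tensile force in the spring. The bar extends elastically by PL/(AE) and the spring stretches by P/k; together these equal δ_free.
So P = δ_free / [L/(AE) + 1/k] = 2.776 / [ 1300/(2625×196×10³) + 1/(1300×10³) ].
P = 2.776 / 3.296×10⁻⁶ = 842200 N.

P ≈ 842 kN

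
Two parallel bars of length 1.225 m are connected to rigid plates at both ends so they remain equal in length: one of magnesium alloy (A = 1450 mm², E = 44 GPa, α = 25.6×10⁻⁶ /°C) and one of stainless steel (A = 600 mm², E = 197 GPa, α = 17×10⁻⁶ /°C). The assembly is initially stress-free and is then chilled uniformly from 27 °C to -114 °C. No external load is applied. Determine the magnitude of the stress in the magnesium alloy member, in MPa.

The magnesium alloy has the larger α, so on cooling it would change length more than the stainless steel if both were free. The rigid plates force a common final length, so the magnesium alloy is put into tension and the stainless steel into compression, with equal and opposite forces P (no external load).
Setting the final lengths equal and cancelling L: (α₁ − α₂)ΔT = P/(A₁E₁) + P/(A₂E₂).
|α₁ − α₂|·ΔT = 8.6×10⁻⁶ × 141 = 0.001213.
1/(A₁E₁) + 1/(A₂E₂) = 1/(1450×44×10³) + 1/(600×197×10³) = 2.413×10⁻⁸ N⁻¹.
So P = 0.001213 / 2.413×10⁻⁸ = 50.24 kN.
σ_{magnesium alloy} = P/A₁ = 50240/1450 = 34.65 MPa, tensile.

σ ≈ 34.7 MPa (tensile)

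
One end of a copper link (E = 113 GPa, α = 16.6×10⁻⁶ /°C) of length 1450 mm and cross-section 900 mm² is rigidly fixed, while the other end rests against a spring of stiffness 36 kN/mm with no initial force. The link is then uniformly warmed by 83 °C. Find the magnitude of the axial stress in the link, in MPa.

σ ≈ 52.8 MPa (compressive)

Free thermal expansion: δ_free = αΔT L = 16.6×10⁻⁶ × 83 × 1450 = 1.998 mm.
With a force P in the spring, the elastic change of the link is PL/(AE) and that of the spring is P/k; compatibility requires their sum to equal δ_free.
So P = δ_free / [L/(AE) + 1/k] = 1.998 / [ 1450/(900×113×10³) + 1/(36×10³) ].
P = 1.998 / 4.204×10⁻⁵ = 47530 N.
σ = P/A = 47530/900 = 52.81 MPa.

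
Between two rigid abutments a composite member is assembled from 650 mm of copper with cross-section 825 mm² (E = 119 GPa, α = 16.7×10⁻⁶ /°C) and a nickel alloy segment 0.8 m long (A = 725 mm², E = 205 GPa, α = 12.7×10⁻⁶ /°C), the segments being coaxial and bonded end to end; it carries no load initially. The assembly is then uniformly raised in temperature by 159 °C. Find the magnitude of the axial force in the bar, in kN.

Free thermal expansion of the whole bar: Σ αᵢΔT Lᵢ = 16.7×10⁻⁶×159×650 + 12.7×10⁻⁶×159×800 = 3.341 mm.
The walls prevent any net length change, so an axial force P (same in every segment) develops. Compatibility: P · Σ Lᵢ/(AᵢEᵢ) = δ_free.
Σ Lᵢ/(AᵢEᵢ) = 650/(825×119×10³) + 800/(725×205×10³) = 1.2×10⁻⁵ mm/N.
So P = 3.341 / 1.2×10⁻⁵ = 278.4 kN, compressive.

P ≈ 278 kN (compressive)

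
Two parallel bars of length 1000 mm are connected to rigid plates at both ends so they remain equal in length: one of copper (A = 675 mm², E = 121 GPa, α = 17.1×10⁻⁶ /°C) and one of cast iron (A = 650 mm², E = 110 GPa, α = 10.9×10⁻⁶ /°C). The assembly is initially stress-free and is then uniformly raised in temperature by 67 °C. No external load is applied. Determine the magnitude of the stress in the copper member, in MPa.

Equilibrium of a rigid end plate with no external load gives equal and opposite internal forces ±P in the two members. Since α_{copper} > α_{cast iron}, heating drives the copper into compression and the cast iron into tension.
Equating the net (thermal + elastic) strains gives |α₁ − α₂|·ΔT = P·[1/(A₁E₁) + 1/(A₂E₂)].
|α₁ − α₂|·ΔT = 6.2×10⁻⁶ × 67 = 0.0004154.
1/(A₁E₁) + 1/(A₂E₂) = 1/(675×121×10³) + 1/(650×110×10³) = 2.623×10⁻⁸ N⁻¹.
P = 0.0004154 / 2.623×10⁻⁸ = 15840 N = 15.84 kN.
σ_{copper} = P/A₁ = 15840/675 = 23.46 MPa, compressive.

σ ≈ 23.5 MPa (compressive)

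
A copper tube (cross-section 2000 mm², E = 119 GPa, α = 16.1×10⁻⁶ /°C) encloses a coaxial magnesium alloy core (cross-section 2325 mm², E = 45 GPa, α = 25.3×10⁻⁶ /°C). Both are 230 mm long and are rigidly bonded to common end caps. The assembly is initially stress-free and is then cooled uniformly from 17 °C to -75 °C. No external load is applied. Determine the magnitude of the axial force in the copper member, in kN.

P ≈ 61.5 kN (compressive in the copper)

The magnesium alloy has the larger α, so on cooling it would change length more than the copper if both were free. The rigid plates force a common final length, so the magnesium alloy is put into tension and the copper into compression, with equal and opposite forces P (no external load).
Equating the net (thermal + elastic) strains gives |α₁ − α₂|·ΔT = P·[1/(A₁E₁) + 1/(A₂E₂)].
|α₁ − α₂|·ΔT = 9.2×10⁻⁶ × 92 = 0.0008464.
1/(A₁E₁) + 1/(A₂E₂) = 1/(2000×119×10³) + 1/(2325×45×10³) = 1.376×10⁻⁸ N⁻¹.
P = 0.0008464 / 1.376×10⁻⁸ = 61510 N = 61.51 kN.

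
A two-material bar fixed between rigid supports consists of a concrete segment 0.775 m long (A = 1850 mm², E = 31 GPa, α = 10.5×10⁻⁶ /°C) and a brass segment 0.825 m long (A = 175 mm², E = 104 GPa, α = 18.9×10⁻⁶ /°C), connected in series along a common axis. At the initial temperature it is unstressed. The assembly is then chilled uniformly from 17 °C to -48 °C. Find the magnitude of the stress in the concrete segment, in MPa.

If the supports were absent, the total length change would be Σ αᵢΔT Lᵢ = 10.5×10⁻⁶×65×775 + 18.9×10⁻⁶×65×825 = 1.542 mm.
Since the ends are fixed, an axial force P builds up, equal in every segment, with P · Σ Lᵢ/(AᵢEᵢ) = δ_free.
The series flexibility is Σ Lᵢ/(AᵢEᵢ) = 775/(1850×31×10³) + 825/(175×104×10³) = 5.884×10⁻⁵ mm/N.
Hence P = δ_free / Σ(L/AE) = 1.542/5.884×10⁻⁵ = 26.21 kN (tensile).
σ_{concrete} = P / A = 26210 / 1850 = 14.17 MPa.

σ ≈ 14.2 MPa (tensile)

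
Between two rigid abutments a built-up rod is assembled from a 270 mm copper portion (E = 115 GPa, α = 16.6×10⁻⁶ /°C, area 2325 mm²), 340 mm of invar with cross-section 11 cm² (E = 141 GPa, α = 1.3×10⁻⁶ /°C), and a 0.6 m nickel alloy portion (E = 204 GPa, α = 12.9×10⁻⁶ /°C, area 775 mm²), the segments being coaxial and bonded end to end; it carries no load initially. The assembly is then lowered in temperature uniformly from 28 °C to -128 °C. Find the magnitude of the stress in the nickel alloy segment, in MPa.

With the walls removed the bar would change length by δ_free = Σ αᵢΔT Lᵢ = 16.6×10⁻⁶×156×270 + 1.3×10⁻⁶×156×340 + 12.9×10⁻⁶×156×600 = 1.976 mm.
The rigid supports impose zero overall length change; the single axial force P common to all segments must satisfy P Σ Lᵢ/(AᵢEᵢ) = δ_free.
Σ Lᵢ/(AᵢEᵢ) = 270/(2325×115×10³) + 340/(1100×141×10³) + 600/(775×204×10³) = 6.997×10⁻⁶ mm/N.
So P = 1.976 / 6.997×10⁻⁶ = 282.3 kN, tensile.
σ_{nickel alloy} = P / A = 282300 / 775 = 364.3 MPa.

σ ≈ 364 MPa (tensile)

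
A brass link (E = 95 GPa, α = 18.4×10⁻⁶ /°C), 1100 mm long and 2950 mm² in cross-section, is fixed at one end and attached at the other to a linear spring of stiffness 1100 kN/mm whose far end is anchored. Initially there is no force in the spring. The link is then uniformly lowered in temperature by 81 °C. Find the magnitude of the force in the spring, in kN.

Free thermal contraction: δ_free = αΔT L = 18.4×10⁻⁶ × 81 × 1100 = 1.639 mm.
With a force P in the spring, the elastic change of the link is PL/(AE) and that of the spring is P/k; compatibility requires their sum to equal δ_free.
So P = δ_free / [L/(AE) + 1/k] = 1.639 / [ 1100/(2950×95×10³) + 1/(1100×10³) ].
P = 1.639 / 4.834×10⁻⁶ = 339100 N.

P ≈ 339 kN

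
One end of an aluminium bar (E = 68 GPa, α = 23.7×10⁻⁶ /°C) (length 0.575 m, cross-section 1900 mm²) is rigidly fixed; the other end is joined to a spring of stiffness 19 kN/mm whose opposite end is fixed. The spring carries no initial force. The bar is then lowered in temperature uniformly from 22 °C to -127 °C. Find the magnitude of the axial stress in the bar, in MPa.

Free thermal contraction: δ_free = αΔT L = 23.7×10⁻⁶ × 149 × 575 = 2.03 mm.
Let P be the tensile force in the spring. The bar extends elastically by PL/(AE) and the spring stretches by P/k; together these equal δ_free.
P [ L/(AE) + 1/k ] = δ_free → P [ 575/(1900×68×10³) + 1/(19×10³) ] = 2.03.
P = 2.03 / 5.708×10⁻⁵ = 35570 N.
σ = P/A = 35570/1900 = 18.72 MPa.

σ ≈ 18.7 MPa (tensile)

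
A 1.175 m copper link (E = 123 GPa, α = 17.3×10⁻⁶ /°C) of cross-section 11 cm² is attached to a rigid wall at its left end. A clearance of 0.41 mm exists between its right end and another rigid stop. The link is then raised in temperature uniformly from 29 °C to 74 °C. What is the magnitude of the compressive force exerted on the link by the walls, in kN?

Unrestrained expansion: δ_free = αΔT L = 17.3×10⁻⁶ × 45 × 1175 = 0.9147 mm.
This exceeds the 0.41 mm gap, so the wall pushes back. The portion of expansion that must be recovered elastically is δ_free − gap = 0.9147 − 0.41 = 0.5047 mm.
Compatibility: PL/(AE) = 0.5047 mm, so σ = P/A = E × (0.5047/1175) = 52.84 MPa.
P = σA = 52.84 × 1100 = 58.12 kN.

P ≈ 58.1 kN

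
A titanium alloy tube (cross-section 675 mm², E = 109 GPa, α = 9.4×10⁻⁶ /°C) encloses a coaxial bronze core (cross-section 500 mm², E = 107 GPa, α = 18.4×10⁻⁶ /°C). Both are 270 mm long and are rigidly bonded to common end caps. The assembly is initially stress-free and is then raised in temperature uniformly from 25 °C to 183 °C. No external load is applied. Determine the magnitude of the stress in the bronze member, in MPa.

σ ≈ 88.1 MPa (compressive)

The bronze has the larger α, so on heating it would change length more than the titanium alloy if both were free. The rigid plates force a common final length, so the bronze is put into compression and the titanium alloy into tension, with equal and opposite forces P (no external load).
Setting the final lengths equal and cancelling L: (α₁ − α₂)ΔT = P/(A₁E₁) + P/(A₂E₂).
|α₁ − α₂|·ΔT = 9×10⁻⁶ × 158 = 0.001422.
1/(A₁E₁) + 1/(A₂E₂) = 1/(675×109×10³) + 1/(500×107×10³) = 3.228×10⁻⁸ N⁻¹.
P = 0.001422 / 3.228×10⁻⁸ = 44050 N = 44.05 kN.
σ_{bronze} = P/A₂ = 44050/500 = 88.1 MPa, compressive.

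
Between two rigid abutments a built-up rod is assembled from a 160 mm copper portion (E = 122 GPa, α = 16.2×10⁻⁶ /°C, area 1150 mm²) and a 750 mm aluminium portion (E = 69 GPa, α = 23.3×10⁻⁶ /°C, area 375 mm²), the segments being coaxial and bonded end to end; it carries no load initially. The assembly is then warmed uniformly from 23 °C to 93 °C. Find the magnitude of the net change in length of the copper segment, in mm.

Free thermal expansion of the whole bar: Σ αᵢΔT Lᵢ = 16.2×10⁻⁶×70×160 + 23.3×10⁻⁶×70×750 = 1.405 mm.
Since the ends are fixed, an axial force P builds up, equal in every segment, with P · Σ Lᵢ/(AᵢEᵢ) = δ_free.
Σ Lᵢ/(AᵢEᵢ) = 160/(1150×122×10³) + 750/(375×69×10³) = 3.013×10⁻⁵ mm/N.
Hence P = δ_free / Σ(L/AE) = 1.405/3.013×10⁻⁵ = 46.63 kN (compressive).
For the copper segment, free thermal change = 16.2×10⁻⁶×70×160 = 0.1814 mm and elastic change from P = 46630×160/(1150×122×10³) = 0.05317 mm; these oppose, so the net change is 0.128 mm (segment lengthens).

|ΔL| ≈ 0.128 mm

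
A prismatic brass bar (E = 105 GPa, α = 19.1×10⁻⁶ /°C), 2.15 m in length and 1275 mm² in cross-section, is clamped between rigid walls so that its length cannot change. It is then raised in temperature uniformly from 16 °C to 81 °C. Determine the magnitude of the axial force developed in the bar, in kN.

With zero net strain, σ = E·αΔT = 105 GPa × 19.1×10⁻⁶ × 65 = 130.4 MPa.
Axial force P = σA = 130.4 × 1275 = 166200 N = 166.2 kN, compressive.

P ≈ 166 kN (compressive)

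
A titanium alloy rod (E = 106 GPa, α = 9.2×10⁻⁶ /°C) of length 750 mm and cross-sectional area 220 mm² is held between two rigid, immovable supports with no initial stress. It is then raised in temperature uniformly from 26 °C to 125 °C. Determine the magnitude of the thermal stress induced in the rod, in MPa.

Because both ends are immovable the net strain is zero, and the suppressed thermal strain is αΔT = 9.2×10⁻⁶ × 99 = 910.8×10⁻⁶.
The stress required to suppress this strain is σ = Eε = 106×10³ × 910.8×10⁻⁶ = 96.54 MPa, compressive since the rod is trying to expand.

σ ≈ 96.5 MPa (compressive)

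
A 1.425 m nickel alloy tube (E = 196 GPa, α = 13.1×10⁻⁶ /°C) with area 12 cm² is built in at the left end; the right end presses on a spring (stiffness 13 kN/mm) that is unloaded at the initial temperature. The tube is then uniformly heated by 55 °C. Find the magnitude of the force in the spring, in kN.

If the spring were absent the tube would lengthen by αΔT L = 13.1×10⁻⁶ × 55 × 1425 = 1.027 mm.
Let P be the compressive force at the spring. The tube shortens elastically by PL/(AE) and the spring compresses by P/k; together these equal δ_free.
P [ L/(AE) + 1/k ] = δ_free → P [ 1425/(1200×196×10³) + 1/(13×10³) ] = 1.027.
P = 1.027 / 8.298×10⁻⁵ = 12370 N.

P ≈ 12.4 kN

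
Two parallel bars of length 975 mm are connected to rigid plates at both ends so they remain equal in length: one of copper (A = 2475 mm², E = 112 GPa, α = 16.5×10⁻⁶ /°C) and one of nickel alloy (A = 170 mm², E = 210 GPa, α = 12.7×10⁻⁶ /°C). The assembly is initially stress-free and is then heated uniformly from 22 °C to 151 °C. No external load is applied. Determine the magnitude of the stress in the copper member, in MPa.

σ ≈ 6.26 MPa (compressive)

The copper has the larger α, so on heating it would change length more than the nickel alloy if both were free. The rigid plates force a common final length, so the copper is put into compression and the nickel alloy into tension, with equal and opposite forces P (no external load).
Equating the net (thermal + elastic) strains gives |α₁ − α₂|·ΔT = P·[1/(A₁E₁) + 1/(A₂E₂)].
|α₁ − α₂|·ΔT = 3.8×10⁻⁶ × 129 = 0.0004902.
1/(A₁E₁) + 1/(A₂E₂) = 1/(2475×112×10³) + 1/(170×210×10³) = 3.162×10⁻⁸ N⁻¹.
So P = 0.0004902 / 3.162×10⁻⁸ = 15.5 kN.
σ_{copper} = P/A₁ = 15500/2475 = 6.264 MPa, compressive.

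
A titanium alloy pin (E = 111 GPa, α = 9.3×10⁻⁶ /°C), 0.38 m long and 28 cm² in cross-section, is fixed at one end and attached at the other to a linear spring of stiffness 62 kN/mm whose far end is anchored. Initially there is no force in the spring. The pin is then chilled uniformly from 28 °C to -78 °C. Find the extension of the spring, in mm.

δ ≈ 0.348 mm

If the spring were absent the pin would shorten by αΔT L = 9.3×10⁻⁶ × 106 × 380 = 0.3746 mm.
With a force P in the spring, the elastic change of the pin is PL/(AE) and that of the spring is P/k; compatibility requires their sum to equal δ_free.
P [ L/(AE) + 1/k ] = δ_free → P [ 380/(2800×111×10³) + 1/(62×10³) ] = 0.3746.
P = 0.3746 / 1.735×10⁻⁵ = 21590 N.
Spring extension = P/k = 21590/(62×10³) = 0.3482 mm.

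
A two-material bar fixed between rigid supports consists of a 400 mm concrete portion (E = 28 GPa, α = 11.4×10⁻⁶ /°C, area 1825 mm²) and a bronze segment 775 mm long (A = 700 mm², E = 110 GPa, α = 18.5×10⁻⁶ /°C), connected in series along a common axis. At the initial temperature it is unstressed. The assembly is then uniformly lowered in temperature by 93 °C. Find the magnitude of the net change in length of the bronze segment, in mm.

|ΔL| ≈ 0.345 mm

With the walls removed the bar would change length by δ_free = Σ αᵢΔT Lᵢ = 11.4×10⁻⁶×93×400 + 18.5×10⁻⁶×93×775 = 1.757 mm.
The walls prevent any net length change, so an axial force P (same in every segment) develops. Compatibility: P · Σ Lᵢ/(AᵢEᵢ) = δ_free.
The series flexibility is Σ Lᵢ/(AᵢEᵢ) = 400/(1825×28×10³) + 775/(700×110×10³) = 1.789×10⁻⁵ mm/N.
P = 1.757 / 1.789×10⁻⁵ = 98220 N = 98.22 kN, tensile.
For the bronze segment, free thermal change = 18.5×10⁻⁶×93×775 = 1.333 mm and elastic change from P = 98220×775/(700×110×10³) = 0.9886 mm; these oppose, so the net change is 0.345 mm (segment shortens).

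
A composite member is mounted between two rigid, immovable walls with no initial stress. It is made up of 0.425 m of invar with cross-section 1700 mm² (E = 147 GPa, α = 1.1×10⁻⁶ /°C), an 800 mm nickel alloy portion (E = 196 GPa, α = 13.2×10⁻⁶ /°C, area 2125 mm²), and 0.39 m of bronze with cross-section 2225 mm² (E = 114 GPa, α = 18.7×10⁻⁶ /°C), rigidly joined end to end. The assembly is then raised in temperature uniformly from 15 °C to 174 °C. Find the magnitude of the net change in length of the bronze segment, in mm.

|ΔL| ≈ 0.291 mm

Free thermal expansion of the whole bar: Σ αᵢΔT Lᵢ = 1.1×10⁻⁶×159×425 + 13.2×10⁻⁶×159×800 + 18.7×10⁻⁶×159×390 = 2.913 mm.
The rigid supports impose zero overall length change; the single axial force P common to all segments must satisfy P Σ Lᵢ/(AᵢEᵢ) = δ_free.
The series flexibility is Σ Lᵢ/(AᵢEᵢ) = 425/(1700×147×10³) + 800/(2125×196×10³) + 390/(2225×114×10³) = 5.159×10⁻⁶ mm/N.
Hence P = δ_free / Σ(L/AE) = 2.913/5.159×10⁻⁶ = 564.6 kN (compressive).
For the bronze segment, free thermal change = 18.7×10⁻⁶×159×390 = 1.16 mm and elastic change from P = 564600×390/(2225×114×10³) = 0.8682 mm; these oppose, so the net change is 0.291 mm (segment lengthens).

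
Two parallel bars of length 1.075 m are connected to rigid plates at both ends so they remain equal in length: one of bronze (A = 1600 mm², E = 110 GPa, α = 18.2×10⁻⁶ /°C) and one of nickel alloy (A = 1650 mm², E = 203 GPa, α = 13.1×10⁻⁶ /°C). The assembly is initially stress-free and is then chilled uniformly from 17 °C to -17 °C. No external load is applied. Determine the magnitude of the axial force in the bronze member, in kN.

Equilibrium of a rigid end plate with no external load gives equal and opposite internal forces ±P in the two members. Since α_{bronze} > α_{nickel alloy}, cooling drives the bronze into tension and the nickel alloy into compression.
Compatibility of the two members (thermal + elastic change equal): (α₁ − α₂)ΔT = P·[1/(A₁E₁) + 1/(A₂E₂)].
|α₁ − α₂|·ΔT = 5.1×10⁻⁶ × 34 = 0.0001734.
1/(A₁E₁) + 1/(A₂E₂) = 1/(1600×110×10³) + 1/(1650×203×10³) = 8.667×10⁻⁹ N⁻¹.
P = 0.0001734 / 8.667×10⁻⁹ = 20010 N = 20.01 kN.

P ≈ 20 kN (tensile in the bronze)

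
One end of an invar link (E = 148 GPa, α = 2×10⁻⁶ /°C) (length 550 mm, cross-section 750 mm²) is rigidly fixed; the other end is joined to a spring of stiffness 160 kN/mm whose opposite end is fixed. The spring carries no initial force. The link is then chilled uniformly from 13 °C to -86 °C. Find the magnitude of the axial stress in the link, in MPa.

Free thermal contraction: δ_free = αΔT L = 2×10⁻⁶ × 99 × 550 = 0.1089 mm.
With a force P in the spring, the elastic change of the link is PL/(AE) and that of the spring is P/k; compatibility requires their sum to equal δ_free.
So P = δ_free / [L/(AE) + 1/k] = 0.1089 / [ 550/(750×148×10³) + 1/(160×10³) ].
P = 0.1089 / 1.12×10⁻⁵ = 9719 N.
σ = P/A = 9719/750 = 12.96 MPa.

σ ≈ 13 MPa (tensile)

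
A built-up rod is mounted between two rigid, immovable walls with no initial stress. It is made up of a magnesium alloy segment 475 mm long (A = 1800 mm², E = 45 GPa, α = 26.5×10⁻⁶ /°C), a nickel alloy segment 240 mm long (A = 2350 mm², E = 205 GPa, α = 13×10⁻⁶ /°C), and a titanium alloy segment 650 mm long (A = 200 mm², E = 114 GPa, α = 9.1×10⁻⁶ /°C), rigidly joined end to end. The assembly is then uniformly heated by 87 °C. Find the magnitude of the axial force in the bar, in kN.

P ≈ 53.9 kN (compressive)

Free thermal expansion of the whole bar: Σ αᵢΔT Lᵢ = 26.5×10⁻⁶×87×475 + 13×10⁻⁶×87×240 + 9.1×10⁻⁶×87×650 = 1.881 mm.
Since the ends are fixed, an axial force P builds up, equal in every segment, with P · Σ Lᵢ/(AᵢEᵢ) = δ_free.
The series flexibility is Σ Lᵢ/(AᵢEᵢ) = 475/(1800×45×10³) + 240/(2350×205×10³) + 650/(200×114×10³) = 3.487×10⁻⁵ mm/N.
Hence P = δ_free / Σ(L/AE) = 1.881/3.487×10⁻⁵ = 53.95 kN (compressive).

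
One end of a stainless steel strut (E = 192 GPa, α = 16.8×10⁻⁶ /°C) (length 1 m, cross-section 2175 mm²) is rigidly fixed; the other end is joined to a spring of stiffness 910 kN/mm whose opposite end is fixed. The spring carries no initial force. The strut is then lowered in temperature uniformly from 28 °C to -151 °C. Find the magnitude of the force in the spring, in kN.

If the spring were absent the strut would shorten by αΔT L = 16.8×10⁻⁶ × 179 × 1000 = 3.007 mm.
With a force P in the spring, the elastic change of the strut is PL/(AE) and that of the spring is P/k; compatibility requires their sum to equal δ_free.
P [ L/(AE) + 1/k ] = δ_free → P [ 1000/(2175×192×10³) + 1/(910×10³) ] = 3.007.
P = 3.007 / 3.494×10⁻⁶ = 860800 N.

P ≈ 861 kN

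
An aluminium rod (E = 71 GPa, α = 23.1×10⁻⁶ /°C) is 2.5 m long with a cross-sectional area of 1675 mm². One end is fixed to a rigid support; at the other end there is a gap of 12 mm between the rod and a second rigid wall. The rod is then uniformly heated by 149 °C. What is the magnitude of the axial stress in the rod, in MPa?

If the wall were absent the rod would grow by αΔT L = 23.1×10⁻⁶ × 149 × 2500 = 8.605 mm.
This is smaller than the 12 mm clearance, so the rod expands freely without reaching the stop — the stress is zero.

σ ≈ 0 MPa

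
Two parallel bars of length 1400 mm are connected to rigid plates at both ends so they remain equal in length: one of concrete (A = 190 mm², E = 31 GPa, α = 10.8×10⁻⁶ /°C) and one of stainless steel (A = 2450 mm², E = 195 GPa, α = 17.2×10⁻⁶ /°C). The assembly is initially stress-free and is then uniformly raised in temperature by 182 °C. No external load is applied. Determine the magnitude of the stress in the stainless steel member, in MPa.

The stainless steel has the larger α, so on heating it would change length more than the concrete if both were free. The rigid plates force a common final length, so the stainless steel is put into compression and the concrete into tension, with equal and opposite forces P (no external load).
Setting the final lengths equal and cancelling L: (α₁ − α₂)ΔT = P/(A₁E₁) + P/(A₂E₂).
|α₁ − α₂|·ΔT = 6.4×10⁻⁶ × 182 = 0.001165.
1/(A₁E₁) + 1/(A₂E₂) = 1/(190×31×10³) + 1/(2450×195×10³) = 1.719×10⁻⁷ N⁻¹.
So P = 0.001165 / 1.719×10⁻⁷ = 6.777 kN.
σ_{stainless steel} = P/A₂ = 6777/2450 = 2.766 MPa, compressive.

σ ≈ 2.77 MPa (compressive)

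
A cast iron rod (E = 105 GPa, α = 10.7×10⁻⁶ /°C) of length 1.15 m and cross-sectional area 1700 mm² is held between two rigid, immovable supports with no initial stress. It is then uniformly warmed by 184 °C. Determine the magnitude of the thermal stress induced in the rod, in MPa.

With length fixed, the mechanical strain must cancel the thermal strain αΔT = 10.7×10⁻⁶ × 184 = 1968.8×10⁻⁶.
Hence σ = E·αΔT = 105×10³ × 1968.8×10⁻⁶ = 206.7 MPa, compressive.

σ ≈ 207 MPa (compressive)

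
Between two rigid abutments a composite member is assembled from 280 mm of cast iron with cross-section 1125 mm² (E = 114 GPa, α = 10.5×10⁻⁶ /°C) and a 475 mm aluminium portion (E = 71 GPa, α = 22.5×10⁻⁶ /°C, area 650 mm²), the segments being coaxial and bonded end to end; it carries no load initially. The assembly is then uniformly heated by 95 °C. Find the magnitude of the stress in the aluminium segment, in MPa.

Free thermal expansion of the whole bar: Σ αᵢΔT Lᵢ = 10.5×10⁻⁶×95×280 + 22.5×10⁻⁶×95×475 = 1.295 mm.
Since the ends are fixed, an axial force P builds up, equal in every segment, with P · Σ Lᵢ/(AᵢEᵢ) = δ_free.
Σ Lᵢ/(AᵢEᵢ) = 280/(1125×114×10³) + 475/(650×71×10³) = 1.248×10⁻⁵ mm/N.
Hence P = δ_free / Σ(L/AE) = 1.295/1.248×10⁻⁵ = 103.8 kN (compressive).
σ_{aluminium} = P / A = 103800 / 650 = 159.6 MPa.

σ ≈ 160 MPa (compressive)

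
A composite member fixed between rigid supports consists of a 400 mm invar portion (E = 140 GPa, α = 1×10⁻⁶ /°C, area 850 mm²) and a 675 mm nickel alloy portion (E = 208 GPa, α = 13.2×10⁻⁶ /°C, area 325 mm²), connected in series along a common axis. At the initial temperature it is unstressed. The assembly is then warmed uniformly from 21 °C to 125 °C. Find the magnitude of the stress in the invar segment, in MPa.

If the supports were absent, the total length change would be Σ αᵢΔT Lᵢ = 1×10⁻⁶×104×400 + 13.2×10⁻⁶×104×675 = 0.9682 mm.
The walls prevent any net length change, so an axial force P (same in every segment) develops. Compatibility: P · Σ Lᵢ/(AᵢEᵢ) = δ_free.
Σ Lᵢ/(AᵢEᵢ) = 400/(850×140×10³) + 675/(325×208×10³) = 1.335×10⁻⁵ mm/N.
Hence P = δ_free / Σ(L/AE) = 0.9682/1.335×10⁻⁵ = 72.55 kN (compressive).
σ_{invar} = P / A = 72550 / 850 = 85.35 MPa.

σ ≈ 85.3 MPa (compressive)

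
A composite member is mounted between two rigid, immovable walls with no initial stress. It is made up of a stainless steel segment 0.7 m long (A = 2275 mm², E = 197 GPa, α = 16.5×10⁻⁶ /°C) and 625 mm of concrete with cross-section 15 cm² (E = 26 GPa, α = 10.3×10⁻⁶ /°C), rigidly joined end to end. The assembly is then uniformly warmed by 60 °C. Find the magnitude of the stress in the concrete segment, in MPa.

With the walls removed the bar would change length by δ_free = Σ αᵢΔT Lᵢ = 16.5×10⁻⁶×60×700 + 10.3×10⁻⁶×60×625 = 1.079 mm.
Since the ends are fixed, an axial force P builds up, equal in every segment, with P · Σ Lᵢ/(AᵢEᵢ) = δ_free.
Σ Lᵢ/(AᵢEᵢ) = 700/(2275×197×10³) + 625/(1500×26×10³) = 1.759×10⁻⁵ mm/N.
So P = 1.079 / 1.759×10⁻⁵ = 61.36 kN, compressive.
σ_{concrete} = P / A = 61360 / 1500 = 40.91 MPa.

σ ≈ 40.9 MPa (compressive)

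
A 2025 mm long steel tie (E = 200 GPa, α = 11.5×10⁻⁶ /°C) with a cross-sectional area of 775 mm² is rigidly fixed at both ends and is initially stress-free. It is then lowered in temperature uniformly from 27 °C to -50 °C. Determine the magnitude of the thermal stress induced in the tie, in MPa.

With length fixed, the mechanical strain must cancel the thermal strain αΔT = 11.5×10⁻⁶ × 77 = 885.5×10⁻⁶.
Hence σ = E·αΔT = 200×10³ × 885.5×10⁻⁶ = 177.1 MPa, tensile.

σ ≈ 177 MPa (tensile)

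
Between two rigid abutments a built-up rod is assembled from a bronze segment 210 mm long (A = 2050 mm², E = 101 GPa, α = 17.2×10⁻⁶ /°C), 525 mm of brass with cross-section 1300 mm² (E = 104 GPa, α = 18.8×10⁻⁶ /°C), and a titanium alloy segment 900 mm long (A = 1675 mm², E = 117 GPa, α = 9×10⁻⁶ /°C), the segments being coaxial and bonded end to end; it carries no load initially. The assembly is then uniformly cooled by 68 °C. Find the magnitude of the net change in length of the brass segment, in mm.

|ΔL| ≈ 0.0706 mm

With the walls removed the bar would change length by δ_free = Σ αᵢΔT Lᵢ = 17.2×10⁻⁶×68×210 + 18.8×10⁻⁶×68×525 + 9×10⁻⁶×68×900 = 1.468 mm.
The rigid supports impose zero overall length change; the single axial force P common to all segments must satisfy P Σ Lᵢ/(AᵢEᵢ) = δ_free.
The series flexibility is Σ Lᵢ/(AᵢEᵢ) = 210/(2050×101×10³) + 525/(1300×104×10³) + 900/(1675×117×10³) = 9.49×10⁻⁶ mm/N.
So P = 1.468 / 9.49×10⁻⁶ = 154.6 kN, tensile.
For the brass segment, free thermal change = 18.8×10⁻⁶×68×525 = 0.6712 mm and elastic change from P = 154600×525/(1300×104×10³) = 0.6005 mm; these oppose, so the net change is 0.0706 mm (segment shortens).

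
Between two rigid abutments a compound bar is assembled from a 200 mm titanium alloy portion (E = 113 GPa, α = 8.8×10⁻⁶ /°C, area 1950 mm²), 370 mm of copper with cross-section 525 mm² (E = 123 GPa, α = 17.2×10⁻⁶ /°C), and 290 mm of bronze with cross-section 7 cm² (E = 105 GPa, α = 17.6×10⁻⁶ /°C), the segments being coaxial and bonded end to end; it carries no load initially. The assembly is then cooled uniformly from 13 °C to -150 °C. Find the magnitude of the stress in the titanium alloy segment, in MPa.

σ ≈ 104 MPa (tensile)

If the supports were absent, the total length change would be Σ αᵢΔT Lᵢ = 8.8×10⁻⁶×163×200 + 17.2×10⁻⁶×163×370 + 17.6×10⁻⁶×163×290 = 2.156 mm.
The walls prevent any net length change, so an axial force P (same in every segment) develops. Compatibility: P · Σ Lᵢ/(AᵢEᵢ) = δ_free.
The series flexibility is Σ Lᵢ/(AᵢEᵢ) = 200/(1950×113×10³) + 370/(525×123×10³) + 290/(700×105×10³) = 1.058×10⁻⁵ mm/N.
Hence P = δ_free / Σ(L/AE) = 2.156/1.058×10⁻⁵ = 203.7 kN (tensile).
σ_{titanium alloy} = P / A = 203700 / 1950 = 104.5 MPa.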